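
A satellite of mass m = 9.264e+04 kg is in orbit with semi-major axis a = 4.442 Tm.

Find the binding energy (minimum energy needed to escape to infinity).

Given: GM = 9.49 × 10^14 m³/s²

Convert to SI: a = 4.442 Tm = 4.442e+12 m.
Total orbital energy is E = −GMm/(2a); binding energy is E_bind = −E = GMm/(2a).
E_bind = 9.49e+14 · 9.264e+04 / (2 · 4.442e+12) J ≈ 9.896e+06 J = 9.896 MJ.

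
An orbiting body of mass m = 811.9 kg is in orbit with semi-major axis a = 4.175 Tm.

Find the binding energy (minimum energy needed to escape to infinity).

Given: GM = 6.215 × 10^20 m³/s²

Convert to SI: a = 4.175 Tm = 4.175e+12 m.
Total orbital energy is E = −GMm/(2a); binding energy is E_bind = −E = GMm/(2a).
E_bind = 6.215e+20 · 811.9 / (2 · 4.175e+12) J ≈ 6.043e+10 J = 60.43 GJ.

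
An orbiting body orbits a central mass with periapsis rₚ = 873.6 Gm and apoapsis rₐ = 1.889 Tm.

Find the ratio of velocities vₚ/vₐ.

Convert to SI: rₚ = 873.6 Gm = 8.736e+11 m; rₐ = 1.889 Tm = 1.889e+12 m.
Conservation of angular momentum gives rₚvₚ = rₐvₐ, so vₚ/vₐ = rₐ/rₚ.
vₚ/vₐ = 1.889e+12 / 8.736e+11 ≈ 2.162.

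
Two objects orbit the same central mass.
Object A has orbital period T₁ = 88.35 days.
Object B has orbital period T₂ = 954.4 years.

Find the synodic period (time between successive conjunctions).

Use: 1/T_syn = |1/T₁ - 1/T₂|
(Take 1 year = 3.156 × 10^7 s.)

Convert to SI: T₁ = 88.35 days = 7.63344e+06 s; T₂ = 954.4 years = 3.01209e+10 s.
T_syn = |T₁ · T₂ / (T₁ − T₂)|.
T_syn = |7.63344e+06 · 3.01209e+10 / (7.63344e+06 − 3.01209e+10)| s ≈ 7.635e+06 s = 88.37 days.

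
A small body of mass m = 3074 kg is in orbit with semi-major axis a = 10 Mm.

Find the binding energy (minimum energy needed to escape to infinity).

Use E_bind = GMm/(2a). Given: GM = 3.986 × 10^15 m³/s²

Convert to SI: a = 10 Mm = 1e+07 m.
Total orbital energy is E = −GMm/(2a); binding energy is E_bind = −E = GMm/(2a).
E_bind = 3.986e+15 · 3074 / (2 · 1e+07) J ≈ 6.126e+11 J = 612.6 GJ.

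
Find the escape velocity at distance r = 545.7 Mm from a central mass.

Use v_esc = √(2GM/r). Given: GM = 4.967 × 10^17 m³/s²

Convert to SI: r = 545.7 Mm = 5.457e+08 m.
Escape velocity comes from setting total energy to zero: ½v² − GM/r = 0 ⇒ v_esc = √(2GM / r).
v_esc = √(2 · 4.967e+17 / 5.457e+08) m/s ≈ 4.267e+04 m/s = 42.67 km/s.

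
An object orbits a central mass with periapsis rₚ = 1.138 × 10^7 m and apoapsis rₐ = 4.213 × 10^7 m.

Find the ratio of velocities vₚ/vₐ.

Conservation of angular momentum gives rₚvₚ = rₐvₐ, so vₚ/vₐ = rₐ/rₚ.
vₚ/vₐ = 4.213e+07 / 1.138e+07 ≈ 3.702.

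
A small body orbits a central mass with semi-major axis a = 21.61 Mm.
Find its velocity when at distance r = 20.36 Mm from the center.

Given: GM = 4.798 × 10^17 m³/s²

Convert to SI: a = 21.61 Mm = 2.161e+07 m; r = 20.36 Mm = 2.036e+07 m.
Vis-viva: v = √(GM · (2/r − 1/a)).
2/r − 1/a = 2/2.036e+07 − 1/2.161e+07 = 5.1957e-08 m⁻¹.
v = √(4.798e+17 · 5.1957e-08) m/s ≈ 1.579e+05 m/s = 157.9 km/s.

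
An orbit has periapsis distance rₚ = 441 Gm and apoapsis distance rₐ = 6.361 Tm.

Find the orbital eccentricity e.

Convert to SI: rₚ = 441 Gm = 4.41e+11 m; rₐ = 6.361 Tm = 6.361e+12 m.
e = (rₐ − rₚ) / (rₐ + rₚ).
e = (6.361e+12 − 4.41e+11) / (6.361e+12 + 4.41e+11) = 5.92e+12 / 6.802e+12 ≈ 0.8703.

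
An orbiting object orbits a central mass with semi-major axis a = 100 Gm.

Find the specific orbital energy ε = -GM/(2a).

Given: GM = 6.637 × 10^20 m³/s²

Convert to SI: a = 100 Gm = 1e+11 m.
ε = −GM / (2a).
ε = −6.637e+20 / (2 · 1e+11) J/kg ≈ -3.318e+09 J/kg = -3.318 GJ/kg.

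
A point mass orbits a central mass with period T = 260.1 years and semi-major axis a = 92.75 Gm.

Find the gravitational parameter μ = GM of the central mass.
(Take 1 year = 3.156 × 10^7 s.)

Convert to SI: T = 260.1 years = 8.20876e+09 s; a = 92.75 Gm = 9.275e+10 m.
GM = 4π² · a³ / T².
GM = 4π² · (9.275e+10)³ / (8.20876e+09)² m³/s² ≈ 4.675e+14 m³/s² = 4.675 × 10^14 m³/s².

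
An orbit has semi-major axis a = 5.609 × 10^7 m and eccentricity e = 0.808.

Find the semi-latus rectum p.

p = a (1 − e²).
p = 5.609e+07 · (1 − (0.808)²) = 5.609e+07 · 0.347136 ≈ 1.947e+07 m = 1.947 × 10^7 m.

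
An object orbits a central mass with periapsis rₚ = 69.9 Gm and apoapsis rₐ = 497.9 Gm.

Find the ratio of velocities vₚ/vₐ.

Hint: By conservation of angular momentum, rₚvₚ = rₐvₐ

Convert to SI: rₚ = 69.9 Gm = 6.99e+10 m; rₐ = 497.9 Gm = 4.979e+11 m.
Conservation of angular momentum gives rₚvₚ = rₐvₐ, so vₚ/vₐ = rₐ/rₚ.
vₚ/vₐ = 4.979e+11 / 6.99e+10 ≈ 7.123.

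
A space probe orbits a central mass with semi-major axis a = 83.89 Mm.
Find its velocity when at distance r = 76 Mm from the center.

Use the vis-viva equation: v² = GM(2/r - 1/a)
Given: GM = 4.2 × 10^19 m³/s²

Convert to SI: a = 83.89 Mm = 8.389e+07 m; r = 76 Mm = 7.6e+07 m.
Vis-viva: v = √(GM · (2/r − 1/a)).
2/r − 1/a = 2/7.6e+07 − 1/8.389e+07 = 1.43954e-08 m⁻¹.
v = √(4.2e+19 · 1.43954e-08) m/s ≈ 7.776e+05 m/s = 777.6 km/s.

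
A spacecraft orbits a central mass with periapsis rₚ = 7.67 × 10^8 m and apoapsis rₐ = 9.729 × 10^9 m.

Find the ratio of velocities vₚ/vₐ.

Conservation of angular momentum gives rₚvₚ = rₐvₐ, so vₚ/vₐ = rₐ/rₚ.
vₚ/vₐ = 9.729e+09 / 7.67e+08 ≈ 12.68.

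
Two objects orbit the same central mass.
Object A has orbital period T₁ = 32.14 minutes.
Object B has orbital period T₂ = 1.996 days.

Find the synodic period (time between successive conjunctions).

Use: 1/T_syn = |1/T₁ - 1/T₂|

Convert to SI: T₁ = 32.14 minutes = 1928.4 s; T₂ = 1.996 days = 172454 s.
T_syn = |T₁ · T₂ / (T₁ − T₂)|.
T_syn = |1928.4 · 172454 / (1928.4 − 172454)| s ≈ 1950 s = 32.5 minutes.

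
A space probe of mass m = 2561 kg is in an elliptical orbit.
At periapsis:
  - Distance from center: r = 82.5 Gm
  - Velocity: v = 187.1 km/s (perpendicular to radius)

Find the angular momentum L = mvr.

Convert to SI: r = 82.5 Gm = 8.25e+10 m; v = 187.1 km/s = 187100 m/s.
Since v is perpendicular to r, L = m · v · r.
L = 2561 · 187100 · 8.25e+10 kg·m²/s ≈ 3.953e+19 kg·m²/s.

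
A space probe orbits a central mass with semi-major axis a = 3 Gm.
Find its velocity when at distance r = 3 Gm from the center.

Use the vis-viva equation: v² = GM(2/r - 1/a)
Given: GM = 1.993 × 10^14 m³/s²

Convert to SI: a = 3 Gm = 3e+09 m; r = 3 Gm = 3e+09 m.
Vis-viva: v = √(GM · (2/r − 1/a)).
2/r − 1/a = 2/3e+09 − 1/3e+09 = 3.33333e-10 m⁻¹.
v = √(1.993e+14 · 3.33333e-10) m/s ≈ 257.7 m/s = 257.7 m/s.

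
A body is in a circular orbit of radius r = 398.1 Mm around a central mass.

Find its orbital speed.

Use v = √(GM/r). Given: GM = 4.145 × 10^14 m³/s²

Convert to SI: r = 398.1 Mm = 3.981e+08 m.
For a circular orbit, gravity supplies the centripetal force, so v = √(GM / r).
v = √(4.145e+14 / 3.981e+08) m/s ≈ 1020 m/s = 1.02 km/s.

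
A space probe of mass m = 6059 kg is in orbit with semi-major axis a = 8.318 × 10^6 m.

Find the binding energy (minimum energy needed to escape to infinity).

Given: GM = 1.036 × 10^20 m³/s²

Total orbital energy is E = −GMm/(2a); binding energy is E_bind = −E = GMm/(2a).
E_bind = 1.036e+20 · 6059 / (2 · 8.318e+06) J ≈ 3.773e+16 J = 37.73 PJ.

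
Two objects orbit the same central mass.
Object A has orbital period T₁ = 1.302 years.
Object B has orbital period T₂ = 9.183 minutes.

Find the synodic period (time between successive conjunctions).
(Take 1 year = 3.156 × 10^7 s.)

Convert to SI: T₁ = 1.302 years = 4.10911e+07 s; T₂ = 9.183 minutes = 550.98 s.
T_syn = |T₁ · T₂ / (T₁ − T₂)|.
T_syn = |4.10911e+07 · 550.98 / (4.10911e+07 − 550.98)| s ≈ 551 s = 9.183 minutes.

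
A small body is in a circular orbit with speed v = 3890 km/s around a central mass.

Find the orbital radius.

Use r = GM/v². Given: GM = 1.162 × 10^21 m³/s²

Convert to SI: v = 3890 km/s = 3.89e+06 m/s.
For a circular orbit, v² = GM / r, so r = GM / v².
r = 1.162e+21 / (3.89e+06)² m ≈ 7.679e+07 m = 7.679 × 10^7 m.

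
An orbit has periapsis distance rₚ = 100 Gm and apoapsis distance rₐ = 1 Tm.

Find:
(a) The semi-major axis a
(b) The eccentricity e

Convert to SI: rₚ = 100 Gm = 1e+11 m; rₐ = 1 Tm = 1e+12 m.
(a) a = (rₚ + rₐ) / 2 = (1e+11 + 1e+12) / 2 ≈ 5.5e+11 m = 550 Gm.
(b) e = (rₐ − rₚ) / (rₐ + rₚ) = (1e+12 − 1e+11) / (1e+12 + 1e+11) ≈ 0.8182.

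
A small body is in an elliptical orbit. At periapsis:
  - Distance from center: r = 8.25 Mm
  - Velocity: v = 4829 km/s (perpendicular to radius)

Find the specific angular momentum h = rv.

Convert to SI: r = 8.25 Mm = 8.25e+06 m; v = 4829 km/s = 4.829e+06 m/s.
With v perpendicular to r, h = r · v.
h = 8.25e+06 · 4.829e+06 m²/s ≈ 3.984e+13 m²/s.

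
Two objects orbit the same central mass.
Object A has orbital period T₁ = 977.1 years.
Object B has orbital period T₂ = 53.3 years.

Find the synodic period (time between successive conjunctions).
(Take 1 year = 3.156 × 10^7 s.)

Convert to SI: T₁ = 977.1 years = 3.08373e+10 s; T₂ = 53.3 years = 1.68215e+09 s.
T_syn = |T₁ · T₂ / (T₁ − T₂)|.
T_syn = |3.08373e+10 · 1.68215e+09 / (3.08373e+10 − 1.68215e+09)| s ≈ 1.779e+09 s = 56.38 years.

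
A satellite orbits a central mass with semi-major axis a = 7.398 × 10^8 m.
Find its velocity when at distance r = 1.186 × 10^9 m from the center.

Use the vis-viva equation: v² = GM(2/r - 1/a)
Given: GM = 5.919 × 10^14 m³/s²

Vis-viva: v = √(GM · (2/r − 1/a)).
2/r − 1/a = 2/1.186e+09 − 1/7.398e+08 = 3.34624e-10 m⁻¹.
v = √(5.919e+14 · 3.34624e-10) m/s ≈ 445 m/s = 445 m/s.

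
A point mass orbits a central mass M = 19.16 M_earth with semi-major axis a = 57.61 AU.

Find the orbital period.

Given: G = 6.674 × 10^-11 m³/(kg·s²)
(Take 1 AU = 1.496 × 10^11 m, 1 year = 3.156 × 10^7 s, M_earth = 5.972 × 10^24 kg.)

Convert to SI: a = 57.61 AU = 8.61846e+12 m; M = 19.16 M_earth = 1.14424e+26 kg.
GM = G · M = 6.674e-11 · 1.14424e+26 = 7.63663e+15 m³/s².
Kepler's third law: T = 2π √(a³ / GM).
Substituting a = 8.61846e+12 m and GM = 7.63663e+15 m³/s²:
T = 2π √((8.61846e+12)³ / 7.63663e+15) s
T ≈ 1.819e+12 s = 5.764e+04 years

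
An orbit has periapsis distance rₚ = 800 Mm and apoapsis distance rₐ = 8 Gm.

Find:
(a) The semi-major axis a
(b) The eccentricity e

Convert to SI: rₚ = 800 Mm = 8e+08 m; rₐ = 8 Gm = 8e+09 m.
(a) a = (rₚ + rₐ) / 2 = (8e+08 + 8e+09) / 2 ≈ 4.4e+09 m = 4.4 Gm.
(b) e = (rₐ − rₚ) / (rₐ + rₚ) = (8e+09 − 8e+08) / (8e+09 + 8e+08) ≈ 0.8182.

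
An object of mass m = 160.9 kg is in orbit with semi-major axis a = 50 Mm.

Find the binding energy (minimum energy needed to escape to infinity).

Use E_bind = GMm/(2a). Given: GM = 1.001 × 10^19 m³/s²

Convert to SI: a = 50 Mm = 5e+07 m.
Total orbital energy is E = −GMm/(2a); binding energy is E_bind = −E = GMm/(2a).
E_bind = 1.001e+19 · 160.9 / (2 · 5e+07) J ≈ 1.611e+13 J = 16.11 TJ.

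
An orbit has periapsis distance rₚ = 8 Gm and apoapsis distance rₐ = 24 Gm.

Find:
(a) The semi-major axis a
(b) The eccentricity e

Convert to SI: rₚ = 8 Gm = 8e+09 m; rₐ = 24 Gm = 2.4e+10 m.
(a) a = (rₚ + rₐ) / 2 = (8e+09 + 2.4e+10) / 2 ≈ 1.6e+10 m = 16 Gm.
(b) e = (rₐ − rₚ) / (rₐ + rₚ) = (2.4e+10 − 8e+09) / (2.4e+10 + 8e+09) ≈ 0.5.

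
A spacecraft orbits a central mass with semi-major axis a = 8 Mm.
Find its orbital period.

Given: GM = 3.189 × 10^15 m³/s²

Convert to SI: a = 8 Mm = 8e+06 m.
Kepler's third law: T = 2π √(a³ / GM).
Substituting a = 8e+06 m and GM = 3.189e+15 m³/s²:
T = 2π √((8e+06)³ / 3.189e+15) s
T ≈ 2518 s = 41.96 minutes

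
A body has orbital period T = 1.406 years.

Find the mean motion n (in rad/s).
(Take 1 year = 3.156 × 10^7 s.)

Convert to SI: T = 1.406 years = 4.43734e+07 s.
n = 2π / T.
n = 2π / 4.43734e+07 s ≈ 1.416e-07 rad/s.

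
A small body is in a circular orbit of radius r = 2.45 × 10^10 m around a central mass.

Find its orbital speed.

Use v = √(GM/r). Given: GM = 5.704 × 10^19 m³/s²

For a circular orbit, gravity supplies the centripetal force, so v = √(GM / r).
v = √(5.704e+19 / 2.45e+10) m/s ≈ 4.825e+04 m/s = 48.25 km/s.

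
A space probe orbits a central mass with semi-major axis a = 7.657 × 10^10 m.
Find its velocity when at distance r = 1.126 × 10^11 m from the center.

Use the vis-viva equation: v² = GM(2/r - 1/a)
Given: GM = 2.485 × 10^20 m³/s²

Vis-viva: v = √(GM · (2/r − 1/a)).
2/r − 1/a = 2/1.126e+11 − 1/7.657e+10 = 4.70204e-12 m⁻¹.
v = √(2.485e+20 · 4.70204e-12) m/s ≈ 3.418e+04 m/s = 34.18 km/s.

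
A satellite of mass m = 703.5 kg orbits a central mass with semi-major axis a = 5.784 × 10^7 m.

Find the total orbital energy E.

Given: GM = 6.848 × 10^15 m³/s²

E = −GMm / (2a).
E = −6.848e+15 · 703.5 / (2 · 5.784e+07) J ≈ -4.165e+10 J = -41.65 GJ.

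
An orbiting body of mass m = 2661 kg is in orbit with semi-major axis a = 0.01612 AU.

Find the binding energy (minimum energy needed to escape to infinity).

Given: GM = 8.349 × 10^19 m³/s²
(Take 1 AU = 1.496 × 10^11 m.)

Convert to SI: a = 0.01612 AU = 2.41155e+09 m.
Total orbital energy is E = −GMm/(2a); binding energy is E_bind = −E = GMm/(2a).
E_bind = 8.349e+19 · 2661 / (2 · 2.41155e+09) J ≈ 4.606e+13 J = 46.06 TJ.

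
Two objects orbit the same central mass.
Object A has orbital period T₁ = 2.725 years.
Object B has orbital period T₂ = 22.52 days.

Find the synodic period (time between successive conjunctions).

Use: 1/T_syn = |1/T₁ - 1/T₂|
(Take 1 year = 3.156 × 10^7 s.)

Convert to SI: T₁ = 2.725 years = 8.6001e+07 s; T₂ = 22.52 days = 1.94573e+06 s.
T_syn = |T₁ · T₂ / (T₁ − T₂)|.
T_syn = |8.6001e+07 · 1.94573e+06 / (8.6001e+07 − 1.94573e+06)| s ≈ 1.991e+06 s = 23.04 days.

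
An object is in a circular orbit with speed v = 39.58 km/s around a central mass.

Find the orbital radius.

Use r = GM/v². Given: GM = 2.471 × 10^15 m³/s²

Convert to SI: v = 39.58 km/s = 39580 m/s.
For a circular orbit, v² = GM / r, so r = GM / v².
r = 2.471e+15 / (39580)² m ≈ 1.577e+06 m = 1.577 Mm.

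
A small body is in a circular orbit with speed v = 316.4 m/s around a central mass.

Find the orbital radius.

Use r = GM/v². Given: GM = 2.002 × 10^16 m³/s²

For a circular orbit, v² = GM / r, so r = GM / v².
r = 2.002e+16 / (316.4)² m ≈ 2e+11 m = 200 Gm.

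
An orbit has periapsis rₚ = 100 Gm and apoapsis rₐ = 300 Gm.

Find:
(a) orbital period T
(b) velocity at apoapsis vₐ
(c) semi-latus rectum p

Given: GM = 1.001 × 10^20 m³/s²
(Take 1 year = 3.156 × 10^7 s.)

Convert to SI: rₚ = 100 Gm = 1e+11 m; rₐ = 300 Gm = 3e+11 m.
(a) With a = (rₚ + rₐ)/2 = 2e+11 m, T = 2π √(a³/GM) = 2π √((2e+11)³/1.001e+20) s ≈ 5.617e+07 s
(b) With a = (rₚ + rₐ)/2 = 2e+11 m, vₐ = √(GM (2/rₐ − 1/a)) = √(1.001e+20 · (2/3e+11 − 1/2e+11)) m/s ≈ 1.292e+04 m/s
(c) From a = (rₚ + rₐ)/2 = 2e+11 m and e = (rₐ − rₚ)/(rₐ + rₚ) = 0.5, p = a(1 − e²) = 2e+11 · (1 − (0.5)²) ≈ 1.5e+11 m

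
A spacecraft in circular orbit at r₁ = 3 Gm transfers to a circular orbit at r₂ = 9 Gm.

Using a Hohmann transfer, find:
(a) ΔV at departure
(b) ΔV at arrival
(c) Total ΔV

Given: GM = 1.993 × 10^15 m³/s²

Convert to SI: r₁ = 3 Gm = 3e+09 m; r₂ = 9 Gm = 9e+09 m.
Transfer semi-major axis: a_t = (r₁ + r₂)/2 = (3e+09 + 9e+09)/2 = 6e+09 m.
Circular speeds: v₁ = √(GM/r₁) = 815.066 m/s, v₂ = √(GM/r₂) = 470.579 m/s.
Transfer speeds (vis-viva v² = GM(2/r − 1/a_t)): v₁ᵗ = 998.248 m/s, v₂ᵗ = 332.749 m/s.
(a) ΔV₁ = |v₁ᵗ − v₁| ≈ 183.2 m/s = 183.2 m/s.
(b) ΔV₂ = |v₂ − v₂ᵗ| ≈ 137.8 m/s = 137.8 m/s.
(c) ΔV_total = ΔV₁ + ΔV₂ ≈ 321 m/s = 321 m/s.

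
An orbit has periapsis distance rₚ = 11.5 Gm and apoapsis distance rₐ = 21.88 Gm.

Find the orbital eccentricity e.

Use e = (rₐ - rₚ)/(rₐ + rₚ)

Convert to SI: rₚ = 11.5 Gm = 1.15e+10 m; rₐ = 21.88 Gm = 2.188e+10 m.
e = (rₐ − rₚ) / (rₐ + rₚ).
e = (2.188e+10 − 1.15e+10) / (2.188e+10 + 1.15e+10) = 1.038e+10 / 3.338e+10 ≈ 0.311.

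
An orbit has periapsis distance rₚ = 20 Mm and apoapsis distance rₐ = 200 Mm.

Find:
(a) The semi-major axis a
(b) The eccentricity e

Convert to SI: rₚ = 20 Mm = 2e+07 m; rₐ = 200 Mm = 2e+08 m.
(a) a = (rₚ + rₐ) / 2 = (2e+07 + 2e+08) / 2 ≈ 1.1e+08 m = 110 Mm.
(b) e = (rₐ − rₚ) / (rₐ + rₚ) = (2e+08 − 2e+07) / (2e+08 + 2e+07) ≈ 0.8182.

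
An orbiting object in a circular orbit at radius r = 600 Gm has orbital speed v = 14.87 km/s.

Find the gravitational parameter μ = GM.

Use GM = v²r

Convert to SI: r = 600 Gm = 6e+11 m; v = 14.87 km/s = 14870 m/s.
For a circular orbit v² = GM/r, so GM = v² · r.
GM = (14870)² · 6e+11 m³/s² ≈ 1.327e+20 m³/s² = 1.327 × 10^20 m³/s².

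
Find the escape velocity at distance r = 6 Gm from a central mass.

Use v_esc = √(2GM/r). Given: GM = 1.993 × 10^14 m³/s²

Convert to SI: r = 6 Gm = 6e+09 m.
Escape velocity comes from setting total energy to zero: ½v² − GM/r = 0 ⇒ v_esc = √(2GM / r).
v_esc = √(2 · 1.993e+14 / 6e+09) m/s ≈ 257.7 m/s = 257.7 m/s.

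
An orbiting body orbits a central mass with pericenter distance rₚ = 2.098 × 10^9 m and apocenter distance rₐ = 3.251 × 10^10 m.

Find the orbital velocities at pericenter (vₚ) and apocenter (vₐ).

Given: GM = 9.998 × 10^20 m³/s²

Use the vis-viva equation v² = GM(2/r − 1/a) with a = (rₚ + rₐ)/2 = (2.098e+09 + 3.251e+10)/2 = 1.7304e+10 m.
vₚ = √(GM · (2/rₚ − 1/a)) = √(9.998e+20 · (2/2.098e+09 − 1/1.7304e+10)) m/s ≈ 9.462e+05 m/s = 946.2 km/s.
vₐ = √(GM · (2/rₐ − 1/a)) = √(9.998e+20 · (2/3.251e+10 − 1/1.7304e+10)) m/s ≈ 6.106e+04 m/s = 61.06 km/s.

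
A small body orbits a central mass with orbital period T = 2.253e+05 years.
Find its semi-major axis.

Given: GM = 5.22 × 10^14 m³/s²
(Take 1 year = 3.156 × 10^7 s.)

Convert to SI: T = 2.253e+05 years = 7.11047e+12 s.
Invert Kepler's third law: a = (GM · T² / (4π²))^(1/3).
Substituting T = 7.11047e+12 s and GM = 5.22e+14 m³/s²:
a = (5.22e+14 · (7.11047e+12)² / (4π²))^(1/3) m
a ≈ 8.744e+12 m = 8.744 Tm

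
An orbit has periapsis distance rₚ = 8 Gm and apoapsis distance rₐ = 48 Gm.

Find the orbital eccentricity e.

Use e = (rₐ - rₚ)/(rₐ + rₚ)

Convert to SI: rₚ = 8 Gm = 8e+09 m; rₐ = 48 Gm = 4.8e+10 m.
e = (rₐ − rₚ) / (rₐ + rₚ).
e = (4.8e+10 − 8e+09) / (4.8e+10 + 8e+09) = 4e+10 / 5.6e+10 ≈ 0.7143.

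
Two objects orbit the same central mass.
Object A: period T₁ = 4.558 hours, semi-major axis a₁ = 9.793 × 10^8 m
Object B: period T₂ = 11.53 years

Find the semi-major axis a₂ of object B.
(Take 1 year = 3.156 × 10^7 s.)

Convert to SI: T₁ = 4.558 hours = 16408.8 s; T₂ = 11.53 years = 3.63887e+08 s.
Kepler's third law: (T₁/T₂)² = (a₁/a₂)³ ⇒ a₂ = a₁ · (T₂/T₁)^(2/3).
T₂/T₁ = 3.63887e+08 / 16408.8 = 22176.3.
a₂ = 9.793e+08 · (22176.3)^(2/3) m ≈ 7.73e+11 m = 7.73 × 10^11 m.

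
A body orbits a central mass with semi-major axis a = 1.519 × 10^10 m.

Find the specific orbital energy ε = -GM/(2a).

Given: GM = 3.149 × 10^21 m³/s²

ε = −GM / (2a).
ε = −3.149e+21 / (2 · 1.519e+10) J/kg ≈ -1.037e+11 J/kg = -103.7 GJ/kg.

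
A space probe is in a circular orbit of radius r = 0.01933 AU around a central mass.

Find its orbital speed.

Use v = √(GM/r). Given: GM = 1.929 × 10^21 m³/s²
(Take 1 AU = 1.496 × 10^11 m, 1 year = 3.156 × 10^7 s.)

Convert to SI: r = 0.01933 AU = 2.89177e+09 m.
For a circular orbit, gravity supplies the centripetal force, so v = √(GM / r).
v = √(1.929e+21 / 2.89177e+09) m/s ≈ 8.167e+05 m/s = 172.3 AU/year.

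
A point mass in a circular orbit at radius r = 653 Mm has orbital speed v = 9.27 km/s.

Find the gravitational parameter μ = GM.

Convert to SI: r = 653 Mm = 6.53e+08 m; v = 9.27 km/s = 9270 m/s.
For a circular orbit v² = GM/r, so GM = v² · r.
GM = (9270)² · 6.53e+08 m³/s² ≈ 5.611e+16 m³/s² = 5.611 × 10^16 m³/s².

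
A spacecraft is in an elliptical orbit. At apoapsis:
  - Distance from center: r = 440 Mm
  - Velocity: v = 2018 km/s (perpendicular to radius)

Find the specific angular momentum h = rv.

Convert to SI: r = 440 Mm = 4.4e+08 m; v = 2018 km/s = 2.018e+06 m/s.
With v perpendicular to r, h = r · v.
h = 4.4e+08 · 2.018e+06 m²/s ≈ 8.879e+14 m²/s.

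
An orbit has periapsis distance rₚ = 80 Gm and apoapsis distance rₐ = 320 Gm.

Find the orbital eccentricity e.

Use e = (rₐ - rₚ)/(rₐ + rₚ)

Convert to SI: rₚ = 80 Gm = 8e+10 m; rₐ = 320 Gm = 3.2e+11 m.
e = (rₐ − rₚ) / (rₐ + rₚ).
e = (3.2e+11 − 8e+10) / (3.2e+11 + 8e+10) = 2.4e+11 / 4e+11 ≈ 0.6.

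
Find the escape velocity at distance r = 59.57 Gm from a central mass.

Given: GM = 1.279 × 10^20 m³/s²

Convert to SI: r = 59.57 Gm = 5.957e+10 m.
Escape velocity comes from setting total energy to zero: ½v² − GM/r = 0 ⇒ v_esc = √(2GM / r).
v_esc = √(2 · 1.279e+20 / 5.957e+10) m/s ≈ 6.553e+04 m/s = 65.53 km/s.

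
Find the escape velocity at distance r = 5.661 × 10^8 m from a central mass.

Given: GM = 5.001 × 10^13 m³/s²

Escape velocity comes from setting total energy to zero: ½v² − GM/r = 0 ⇒ v_esc = √(2GM / r).
v_esc = √(2 · 5.001e+13 / 5.661e+08) m/s ≈ 420.3 m/s = 420.3 m/s.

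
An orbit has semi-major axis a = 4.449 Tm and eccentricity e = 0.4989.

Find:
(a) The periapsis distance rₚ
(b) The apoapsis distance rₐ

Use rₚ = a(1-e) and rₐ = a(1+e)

Convert to SI: a = 4.449 Tm = 4.449e+12 m.
(a) rₚ = a(1 − e) = 4.449e+12 · (1 − 0.4989) = 4.449e+12 · 0.5011 ≈ 2.229e+12 m = 2.229 Tm.
(b) rₐ = a(1 + e) = 4.449e+12 · (1 + 0.4989) = 4.449e+12 · 1.4989 ≈ 6.669e+12 m = 6.669 Tm.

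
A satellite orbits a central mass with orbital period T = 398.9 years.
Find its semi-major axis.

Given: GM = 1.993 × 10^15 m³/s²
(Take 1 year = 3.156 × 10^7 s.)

Convert to SI: T = 398.9 years = 1.25893e+10 s.
Invert Kepler's third law: a = (GM · T² / (4π²))^(1/3).
Substituting T = 1.25893e+10 s and GM = 1.993e+15 m³/s²:
a = (1.993e+15 · (1.25893e+10)² / (4π²))^(1/3) m
a ≈ 2e+11 m = 200 Gm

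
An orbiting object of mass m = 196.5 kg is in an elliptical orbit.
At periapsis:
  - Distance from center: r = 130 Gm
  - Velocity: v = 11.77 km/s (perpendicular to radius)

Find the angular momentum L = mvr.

Convert to SI: r = 130 Gm = 1.3e+11 m; v = 11.77 km/s = 11770 m/s.
Since v is perpendicular to r, L = m · v · r.
L = 196.5 · 11770 · 1.3e+11 kg·m²/s ≈ 3.007e+17 kg·m²/s.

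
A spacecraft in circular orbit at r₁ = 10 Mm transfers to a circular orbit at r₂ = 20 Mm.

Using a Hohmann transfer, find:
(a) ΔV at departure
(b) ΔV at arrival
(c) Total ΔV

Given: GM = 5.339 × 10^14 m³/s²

Convert to SI: r₁ = 10 Mm = 1e+07 m; r₂ = 20 Mm = 2e+07 m.
Transfer semi-major axis: a_t = (r₁ + r₂)/2 = (1e+07 + 2e+07)/2 = 1.5e+07 m.
Circular speeds: v₁ = √(GM/r₁) = 7306.85 m/s, v₂ = √(GM/r₂) = 5166.72 m/s.
Transfer speeds (vis-viva v² = GM(2/r − 1/a_t)): v₁ᵗ = 8437.22 m/s, v₂ᵗ = 4218.61 m/s.
(a) ΔV₁ = |v₁ᵗ − v₁| ≈ 1130 m/s = 1.13 km/s.
(b) ΔV₂ = |v₂ − v₂ᵗ| ≈ 948.1 m/s = 948.1 m/s.
(c) ΔV_total = ΔV₁ + ΔV₂ ≈ 2078 m/s = 2.078 km/s.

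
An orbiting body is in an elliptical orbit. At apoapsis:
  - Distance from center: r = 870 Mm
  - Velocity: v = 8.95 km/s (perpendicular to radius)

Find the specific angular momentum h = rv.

Convert to SI: r = 870 Mm = 8.7e+08 m; v = 8.95 km/s = 8950 m/s.
With v perpendicular to r, h = r · v.
h = 8.7e+08 · 8950 m²/s ≈ 7.786e+12 m²/s.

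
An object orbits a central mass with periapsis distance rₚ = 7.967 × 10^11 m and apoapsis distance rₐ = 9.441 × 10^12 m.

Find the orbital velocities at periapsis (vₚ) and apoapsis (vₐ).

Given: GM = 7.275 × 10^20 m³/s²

Use the vis-viva equation v² = GM(2/r − 1/a) with a = (rₚ + rₐ)/2 = (7.967e+11 + 9.441e+12)/2 = 5.11885e+12 m.
vₚ = √(GM · (2/rₚ − 1/a)) = √(7.275e+20 · (2/7.967e+11 − 1/5.11885e+12)) m/s ≈ 4.104e+04 m/s = 41.04 km/s.
vₐ = √(GM · (2/rₐ − 1/a)) = √(7.275e+20 · (2/9.441e+12 − 1/5.11885e+12)) m/s ≈ 3463 m/s = 3.463 km/s.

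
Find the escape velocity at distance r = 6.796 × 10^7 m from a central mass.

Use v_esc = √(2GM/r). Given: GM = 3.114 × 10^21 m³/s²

Escape velocity comes from setting total energy to zero: ½v² − GM/r = 0 ⇒ v_esc = √(2GM / r).
v_esc = √(2 · 3.114e+21 / 6.796e+07) m/s ≈ 9.573e+06 m/s = 9573 km/s.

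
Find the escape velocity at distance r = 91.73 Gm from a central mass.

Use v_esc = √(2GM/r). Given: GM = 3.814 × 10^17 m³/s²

Convert to SI: r = 91.73 Gm = 9.173e+10 m.
Escape velocity comes from setting total energy to zero: ½v² − GM/r = 0 ⇒ v_esc = √(2GM / r).
v_esc = √(2 · 3.814e+17 / 9.173e+10) m/s ≈ 2884 m/s = 2.884 km/s.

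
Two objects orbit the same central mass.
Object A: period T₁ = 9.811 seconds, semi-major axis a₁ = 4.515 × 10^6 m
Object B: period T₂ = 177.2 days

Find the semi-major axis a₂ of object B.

Convert to SI: T₂ = 177.2 days = 1.53101e+07 s.
Kepler's third law: (T₁/T₂)² = (a₁/a₂)³ ⇒ a₂ = a₁ · (T₂/T₁)^(2/3).
T₂/T₁ = 1.53101e+07 / 9.811 = 1.5605e+06.
a₂ = 4.515e+06 · (1.5605e+06)^(2/3) m ≈ 6.074e+10 m = 6.074 × 10^10 m.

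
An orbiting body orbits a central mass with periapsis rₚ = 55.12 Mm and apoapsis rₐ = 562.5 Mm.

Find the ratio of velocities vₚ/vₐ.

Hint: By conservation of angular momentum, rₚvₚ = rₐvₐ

Convert to SI: rₚ = 55.12 Mm = 5.512e+07 m; rₐ = 562.5 Mm = 5.625e+08 m.
Conservation of angular momentum gives rₚvₚ = rₐvₐ, so vₚ/vₐ = rₐ/rₚ.
vₚ/vₐ = 5.625e+08 / 5.512e+07 ≈ 10.21.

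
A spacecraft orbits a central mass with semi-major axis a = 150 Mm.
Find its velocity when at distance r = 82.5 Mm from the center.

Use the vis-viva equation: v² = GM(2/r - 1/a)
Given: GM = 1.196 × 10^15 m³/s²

Convert to SI: a = 150 Mm = 1.5e+08 m; r = 82.5 Mm = 8.25e+07 m.
Vis-viva: v = √(GM · (2/r − 1/a)).
2/r − 1/a = 2/8.25e+07 − 1/1.5e+08 = 1.75758e-08 m⁻¹.
v = √(1.196e+15 · 1.75758e-08) m/s ≈ 4585 m/s = 4.585 km/s.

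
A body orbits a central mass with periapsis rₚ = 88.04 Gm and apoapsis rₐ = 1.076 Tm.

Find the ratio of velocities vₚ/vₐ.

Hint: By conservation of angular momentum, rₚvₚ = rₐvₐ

Convert to SI: rₚ = 88.04 Gm = 8.804e+10 m; rₐ = 1.076 Tm = 1.076e+12 m.
Conservation of angular momentum gives rₚvₚ = rₐvₐ, so vₚ/vₐ = rₐ/rₚ.
vₚ/vₐ = 1.076e+12 / 8.804e+10 ≈ 12.22.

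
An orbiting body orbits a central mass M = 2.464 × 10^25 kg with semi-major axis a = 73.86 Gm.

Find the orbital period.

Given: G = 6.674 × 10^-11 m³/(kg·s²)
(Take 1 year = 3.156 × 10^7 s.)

Convert to SI: a = 73.86 Gm = 7.386e+10 m.
GM = G · M = 6.674e-11 · 2.464e+25 = 1.64447e+15 m³/s².
Kepler's third law: T = 2π √(a³ / GM).
Substituting a = 7.386e+10 m and GM = 1.64447e+15 m³/s²:
T = 2π √((7.386e+10)³ / 1.64447e+15) s
T ≈ 3.11e+09 s = 98.55 years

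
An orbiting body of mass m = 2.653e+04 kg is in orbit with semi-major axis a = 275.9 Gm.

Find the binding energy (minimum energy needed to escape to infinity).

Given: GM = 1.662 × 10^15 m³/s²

Convert to SI: a = 275.9 Gm = 2.759e+11 m.
Total orbital energy is E = −GMm/(2a); binding energy is E_bind = −E = GMm/(2a).
E_bind = 1.662e+15 · 2.653e+04 / (2 · 2.759e+11) J ≈ 7.991e+07 J = 79.91 MJ.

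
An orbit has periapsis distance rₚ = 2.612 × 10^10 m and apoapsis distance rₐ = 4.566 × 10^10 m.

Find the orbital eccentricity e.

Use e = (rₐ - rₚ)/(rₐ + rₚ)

e = (rₐ − rₚ) / (rₐ + rₚ).
e = (4.566e+10 − 2.612e+10) / (4.566e+10 + 2.612e+10) = 1.954e+10 / 7.178e+10 ≈ 0.2722.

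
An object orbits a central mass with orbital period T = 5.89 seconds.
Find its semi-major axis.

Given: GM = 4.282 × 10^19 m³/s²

Invert Kepler's third law: a = (GM · T² / (4π²))^(1/3).
Substituting T = 5.89 s and GM = 4.282e+19 m³/s²:
a = (4.282e+19 · (5.89)² / (4π²))^(1/3) m
a ≈ 3.351e+06 m = 3.351 Mm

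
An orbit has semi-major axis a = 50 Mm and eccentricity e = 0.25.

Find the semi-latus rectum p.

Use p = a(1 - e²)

Convert to SI: a = 50 Mm = 5e+07 m.
p = a (1 − e²).
p = 5e+07 · (1 − (0.25)²) = 5e+07 · 0.9375 ≈ 4.688e+07 m = 46.88 Mm.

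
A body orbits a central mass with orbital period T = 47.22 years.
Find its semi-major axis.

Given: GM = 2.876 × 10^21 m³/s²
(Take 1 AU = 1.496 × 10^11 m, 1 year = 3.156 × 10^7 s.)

Convert to SI: T = 47.22 years = 1.49026e+09 s.
Invert Kepler's third law: a = (GM · T² / (4π²))^(1/3).
Substituting T = 1.49026e+09 s and GM = 2.876e+21 m³/s²:
a = (2.876e+21 · (1.49026e+09)² / (4π²))^(1/3) m
a ≈ 5.449e+12 m = 36.42 AU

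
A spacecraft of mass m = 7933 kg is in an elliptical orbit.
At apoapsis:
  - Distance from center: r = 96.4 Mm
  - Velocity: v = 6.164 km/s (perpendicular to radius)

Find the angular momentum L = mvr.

Convert to SI: r = 96.4 Mm = 9.64e+07 m; v = 6.164 km/s = 6164 m/s.
Since v is perpendicular to r, L = m · v · r.
L = 7933 · 6164 · 9.64e+07 kg·m²/s ≈ 4.714e+15 kg·m²/s.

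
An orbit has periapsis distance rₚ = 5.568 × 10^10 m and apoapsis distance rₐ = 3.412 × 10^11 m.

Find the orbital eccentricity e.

e = (rₐ − rₚ) / (rₐ + rₚ).
e = (3.412e+11 − 5.568e+10) / (3.412e+11 + 5.568e+10) = 2.8552e+11 / 3.9688e+11 ≈ 0.7194.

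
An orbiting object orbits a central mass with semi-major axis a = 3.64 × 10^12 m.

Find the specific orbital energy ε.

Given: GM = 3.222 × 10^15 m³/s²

ε = −GM / (2a).
ε = −3.222e+15 / (2 · 3.64e+12) J/kg ≈ -442.6 J/kg = -442.6 J/kg.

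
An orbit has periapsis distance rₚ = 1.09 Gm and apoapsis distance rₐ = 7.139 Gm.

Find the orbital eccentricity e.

Convert to SI: rₚ = 1.09 Gm = 1.09e+09 m; rₐ = 7.139 Gm = 7.139e+09 m.
e = (rₐ − rₚ) / (rₐ + rₚ).
e = (7.139e+09 − 1.09e+09) / (7.139e+09 + 1.09e+09) = 6.049e+09 / 8.229e+09 ≈ 0.7351.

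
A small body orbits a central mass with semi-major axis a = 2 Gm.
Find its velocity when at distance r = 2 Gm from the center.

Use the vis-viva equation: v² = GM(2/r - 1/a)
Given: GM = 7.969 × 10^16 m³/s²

Convert to SI: a = 2 Gm = 2e+09 m; r = 2 Gm = 2e+09 m.
Vis-viva: v = √(GM · (2/r − 1/a)).
2/r − 1/a = 2/2e+09 − 1/2e+09 = 5e-10 m⁻¹.
v = √(7.969e+16 · 5e-10) m/s ≈ 6312 m/s = 6.312 km/s.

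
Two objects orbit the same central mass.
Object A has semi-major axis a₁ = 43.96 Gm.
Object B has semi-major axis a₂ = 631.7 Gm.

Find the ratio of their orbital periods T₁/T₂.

Convert to SI: a₁ = 43.96 Gm = 4.396e+10 m; a₂ = 631.7 Gm = 6.317e+11 m.
From Kepler's third law, (T₁/T₂)² = (a₁/a₂)³, so T₁/T₂ = (a₁/a₂)^(3/2).
a₁/a₂ = 4.396e+10 / 6.317e+11 = 0.06959.
T₁/T₂ = (0.06959)^(3/2) ≈ 0.01836.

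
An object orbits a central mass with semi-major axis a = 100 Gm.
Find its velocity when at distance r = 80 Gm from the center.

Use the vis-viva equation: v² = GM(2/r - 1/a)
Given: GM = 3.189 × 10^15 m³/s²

Convert to SI: a = 100 Gm = 1e+11 m; r = 80 Gm = 8e+10 m.
Vis-viva: v = √(GM · (2/r − 1/a)).
2/r − 1/a = 2/8e+10 − 1/1e+11 = 1.5e-11 m⁻¹.
v = √(3.189e+15 · 1.5e-11) m/s ≈ 218.7 m/s = 218.7 m/s.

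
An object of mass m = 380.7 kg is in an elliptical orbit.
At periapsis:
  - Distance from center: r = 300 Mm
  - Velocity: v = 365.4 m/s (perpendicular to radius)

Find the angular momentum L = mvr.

Convert to SI: r = 300 Mm = 3e+08 m.
Since v is perpendicular to r, L = m · v · r.
L = 380.7 · 365.4 · 3e+08 kg·m²/s ≈ 4.173e+13 kg·m²/s.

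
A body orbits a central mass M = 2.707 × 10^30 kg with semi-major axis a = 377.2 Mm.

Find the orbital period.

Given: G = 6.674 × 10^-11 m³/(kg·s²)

Convert to SI: a = 377.2 Mm = 3.772e+08 m.
GM = G · M = 6.674e-11 · 2.707e+30 = 1.80665e+20 m³/s².
Kepler's third law: T = 2π √(a³ / GM).
Substituting a = 3.772e+08 m and GM = 1.80665e+20 m³/s²:
T = 2π √((3.772e+08)³ / 1.80665e+20) s
T ≈ 3425 s = 57.08 minutes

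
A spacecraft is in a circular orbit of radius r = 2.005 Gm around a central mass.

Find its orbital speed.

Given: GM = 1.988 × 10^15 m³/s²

Convert to SI: r = 2.005 Gm = 2.005e+09 m.
For a circular orbit, gravity supplies the centripetal force, so v = √(GM / r).
v = √(1.988e+15 / 2.005e+09) m/s ≈ 995.8 m/s = 995.8 m/s.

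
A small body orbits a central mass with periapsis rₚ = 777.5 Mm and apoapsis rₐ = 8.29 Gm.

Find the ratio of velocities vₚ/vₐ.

Convert to SI: rₚ = 777.5 Mm = 7.775e+08 m; rₐ = 8.29 Gm = 8.29e+09 m.
Conservation of angular momentum gives rₚvₚ = rₐvₐ, so vₚ/vₐ = rₐ/rₚ.
vₚ/vₐ = 8.29e+09 / 7.775e+08 ≈ 10.66.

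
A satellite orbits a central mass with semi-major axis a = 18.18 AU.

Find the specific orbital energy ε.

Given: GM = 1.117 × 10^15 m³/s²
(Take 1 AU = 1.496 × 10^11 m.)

Convert to SI: a = 18.18 AU = 2.71973e+12 m.
ε = −GM / (2a).
ε = −1.117e+15 / (2 · 2.71973e+12) J/kg ≈ -205.4 J/kg = -205.4 J/kg.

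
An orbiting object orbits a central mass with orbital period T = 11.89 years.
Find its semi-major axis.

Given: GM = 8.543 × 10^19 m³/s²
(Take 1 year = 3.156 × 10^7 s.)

Convert to SI: T = 11.89 years = 3.75248e+08 s.
Invert Kepler's third law: a = (GM · T² / (4π²))^(1/3).
Substituting T = 3.75248e+08 s and GM = 8.543e+19 m³/s²:
a = (8.543e+19 · (3.75248e+08)² / (4π²))^(1/3) m
a ≈ 6.729e+11 m = 672.9 Gm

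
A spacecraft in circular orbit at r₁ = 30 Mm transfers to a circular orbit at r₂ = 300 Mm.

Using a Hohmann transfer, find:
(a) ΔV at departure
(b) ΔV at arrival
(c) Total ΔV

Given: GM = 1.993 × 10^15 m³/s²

Convert to SI: r₁ = 30 Mm = 3e+07 m; r₂ = 300 Mm = 3e+08 m.
Transfer semi-major axis: a_t = (r₁ + r₂)/2 = (3e+07 + 3e+08)/2 = 1.65e+08 m.
Circular speeds: v₁ = √(GM/r₁) = 8150.66 m/s, v₂ = √(GM/r₂) = 2577.47 m/s.
Transfer speeds (vis-viva v² = GM(2/r − 1/a_t)): v₁ᵗ = 10990.4 m/s, v₂ᵗ = 1099.04 m/s.
(a) ΔV₁ = |v₁ᵗ − v₁| ≈ 2840 m/s = 2.84 km/s.
(b) ΔV₂ = |v₂ − v₂ᵗ| ≈ 1478 m/s = 1.478 km/s.
(c) ΔV_total = ΔV₁ + ΔV₂ ≈ 4318 m/s = 4.318 km/s.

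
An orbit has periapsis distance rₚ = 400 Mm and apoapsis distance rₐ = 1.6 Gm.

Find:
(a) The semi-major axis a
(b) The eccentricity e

Convert to SI: rₚ = 400 Mm = 4e+08 m; rₐ = 1.6 Gm = 1.6e+09 m.
(a) a = (rₚ + rₐ) / 2 = (4e+08 + 1.6e+09) / 2 ≈ 1e+09 m = 1 Gm.
(b) e = (rₐ − rₚ) / (rₐ + rₚ) = (1.6e+09 − 4e+08) / (1.6e+09 + 4e+08) ≈ 0.6.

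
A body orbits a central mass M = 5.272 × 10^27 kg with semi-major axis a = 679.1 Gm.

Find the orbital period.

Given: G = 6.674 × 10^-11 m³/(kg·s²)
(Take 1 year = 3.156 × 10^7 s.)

Convert to SI: a = 679.1 Gm = 6.791e+11 m.
GM = G · M = 6.674e-11 · 5.272e+27 = 3.51853e+17 m³/s².
Kepler's third law: T = 2π √(a³ / GM).
Substituting a = 6.791e+11 m and GM = 3.51853e+17 m³/s²:
T = 2π √((6.791e+11)³ / 3.51853e+17) s
T ≈ 5.928e+09 s = 187.8 years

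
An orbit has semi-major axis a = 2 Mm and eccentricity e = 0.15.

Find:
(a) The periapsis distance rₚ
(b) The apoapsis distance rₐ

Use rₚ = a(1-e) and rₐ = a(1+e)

Convert to SI: a = 2 Mm = 2e+06 m.
(a) rₚ = a(1 − e) = 2e+06 · (1 − 0.15) = 2e+06 · 0.85 ≈ 1.7e+06 m = 1.7 Mm.
(b) rₐ = a(1 + e) = 2e+06 · (1 + 0.15) = 2e+06 · 1.15 ≈ 2.3e+06 m = 2.3 Mm.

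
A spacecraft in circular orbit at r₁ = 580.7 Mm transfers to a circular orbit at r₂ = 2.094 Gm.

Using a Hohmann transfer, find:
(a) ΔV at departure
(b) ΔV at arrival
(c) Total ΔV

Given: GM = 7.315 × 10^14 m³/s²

Convert to SI: r₁ = 580.7 Mm = 5.807e+08 m; r₂ = 2.094 Gm = 2.094e+09 m.
Transfer semi-major axis: a_t = (r₁ + r₂)/2 = (5.807e+08 + 2.094e+09)/2 = 1.33735e+09 m.
Circular speeds: v₁ = √(GM/r₁) = 1122.36 m/s, v₂ = √(GM/r₂) = 591.043 m/s.
Transfer speeds (vis-viva v² = GM(2/r − 1/a_t)): v₁ᵗ = 1404.42 m/s, v₂ᵗ = 389.468 m/s.
(a) ΔV₁ = |v₁ᵗ − v₁| ≈ 282.1 m/s = 282.1 m/s.
(b) ΔV₂ = |v₂ − v₂ᵗ| ≈ 201.6 m/s = 201.6 m/s.
(c) ΔV_total = ΔV₁ + ΔV₂ ≈ 483.6 m/s = 483.6 m/s.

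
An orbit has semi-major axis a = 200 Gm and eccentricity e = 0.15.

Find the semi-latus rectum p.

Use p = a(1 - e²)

Convert to SI: a = 200 Gm = 2e+11 m.
p = a (1 − e²).
p = 2e+11 · (1 − (0.15)²) = 2e+11 · 0.9775 ≈ 1.955e+11 m = 195.5 Gm.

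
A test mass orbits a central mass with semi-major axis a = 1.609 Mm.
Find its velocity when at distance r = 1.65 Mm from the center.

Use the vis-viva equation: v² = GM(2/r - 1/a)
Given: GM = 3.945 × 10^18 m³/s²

Convert to SI: a = 1.609 Mm = 1.609e+06 m; r = 1.65 Mm = 1.65e+06 m.
Vis-viva: v = √(GM · (2/r − 1/a)).
2/r − 1/a = 2/1.65e+06 − 1/1.609e+06 = 5.90617e-07 m⁻¹.
v = √(3.945e+18 · 5.90617e-07) m/s ≈ 1.526e+06 m/s = 1526 km/s.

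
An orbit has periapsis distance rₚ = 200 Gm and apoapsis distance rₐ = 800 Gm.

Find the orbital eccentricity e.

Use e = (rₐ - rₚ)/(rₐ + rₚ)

Convert to SI: rₚ = 200 Gm = 2e+11 m; rₐ = 800 Gm = 8e+11 m.
e = (rₐ − rₚ) / (rₐ + rₚ).
e = (8e+11 − 2e+11) / (8e+11 + 2e+11) = 6e+11 / 1e+12 ≈ 0.6.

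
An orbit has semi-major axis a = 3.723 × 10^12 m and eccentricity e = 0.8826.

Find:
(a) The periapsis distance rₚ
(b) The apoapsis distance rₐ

(a) rₚ = a(1 − e) = 3.723e+12 · (1 − 0.8826) = 3.723e+12 · 0.1174 ≈ 4.371e+11 m = 4.371 × 10^11 m.
(b) rₐ = a(1 + e) = 3.723e+12 · (1 + 0.8826) = 3.723e+12 · 1.8826 ≈ 7.009e+12 m = 7.009 × 10^12 m.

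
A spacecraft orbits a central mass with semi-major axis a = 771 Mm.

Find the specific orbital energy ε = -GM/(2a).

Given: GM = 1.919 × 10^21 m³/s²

Convert to SI: a = 771 Mm = 7.71e+08 m.
ε = −GM / (2a).
ε = −1.919e+21 / (2 · 7.71e+08) J/kg ≈ -1.244e+12 J/kg = -1244 GJ/kg.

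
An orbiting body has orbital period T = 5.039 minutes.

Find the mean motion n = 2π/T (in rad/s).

Convert to SI: T = 5.039 minutes = 302.34 s.
n = 2π / T.
n = 2π / 302.34 s ≈ 0.02078 rad/s.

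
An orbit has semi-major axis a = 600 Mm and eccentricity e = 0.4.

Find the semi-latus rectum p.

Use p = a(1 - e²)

Convert to SI: a = 600 Mm = 6e+08 m.
p = a (1 − e²).
p = 6e+08 · (1 − (0.4)²) = 6e+08 · 0.84 ≈ 5.04e+08 m = 504 Mm.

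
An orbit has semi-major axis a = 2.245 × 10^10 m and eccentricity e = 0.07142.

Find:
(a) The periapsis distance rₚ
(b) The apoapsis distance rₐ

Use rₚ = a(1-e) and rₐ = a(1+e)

(a) rₚ = a(1 − e) = 2.245e+10 · (1 − 0.07142) = 2.245e+10 · 0.92858 ≈ 2.085e+10 m = 2.085 × 10^10 m.
(b) rₐ = a(1 + e) = 2.245e+10 · (1 + 0.07142) = 2.245e+10 · 1.07142 ≈ 2.405e+10 m = 2.405 × 10^10 m.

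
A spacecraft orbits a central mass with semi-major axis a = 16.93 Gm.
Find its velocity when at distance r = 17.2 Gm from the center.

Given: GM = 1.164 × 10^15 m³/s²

Convert to SI: a = 16.93 Gm = 1.693e+10 m; r = 17.2 Gm = 1.72e+10 m.
Vis-viva: v = √(GM · (2/r − 1/a)).
2/r − 1/a = 2/1.72e+10 − 1/1.693e+10 = 5.72123e-11 m⁻¹.
v = √(1.164e+15 · 5.72123e-11) m/s ≈ 258.1 m/s = 258.1 m/s.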